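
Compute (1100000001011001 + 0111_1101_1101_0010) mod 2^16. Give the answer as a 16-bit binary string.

0011111000101011

  1100000001011001
+ 0111110111010010
= 0011111000101011  (discard carry-out 1)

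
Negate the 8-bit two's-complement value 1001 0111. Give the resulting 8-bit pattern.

01101001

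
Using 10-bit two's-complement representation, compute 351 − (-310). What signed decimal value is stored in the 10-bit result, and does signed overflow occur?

351 → 0101011111
-310 → 1011001010
Subtract via negate-and-add: invert 1011001010 + 1 = 0100110110 (i.e. 310).
  0101011111
+ 0100110110
= 1010010101
Result 1010010101: MSB = 1 → 661 − 1024 = -363.
Both addends (after negating the subtrahend) are non-negative but the stored result is negative: signed overflow. The true value 351 − (-310) = 661 lies outside [-512, 511].

-363; overflow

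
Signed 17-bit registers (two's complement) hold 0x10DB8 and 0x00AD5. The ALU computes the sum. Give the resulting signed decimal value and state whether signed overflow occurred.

-59251; no overflow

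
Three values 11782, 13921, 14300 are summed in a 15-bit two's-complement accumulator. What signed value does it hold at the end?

7235

11782 + 13921 = 25703 → wraps to -7065 (110010001100111)
-7065 + 14300 = 7235 (001110001000011)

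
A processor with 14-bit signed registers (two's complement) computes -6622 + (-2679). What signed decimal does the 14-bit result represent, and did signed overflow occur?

7083; overflow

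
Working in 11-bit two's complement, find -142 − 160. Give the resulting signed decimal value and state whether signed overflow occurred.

-302; no overflow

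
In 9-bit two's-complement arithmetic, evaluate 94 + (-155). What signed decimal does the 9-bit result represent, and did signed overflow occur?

94 → 001011110
-155 → 101100101
  001011110
+ 101100101
= 111000011
Result 111000011: MSB = 1 → 451 − 512 = -61.
Addends have opposite signs, so signed overflow cannot occur.

-61; no overflow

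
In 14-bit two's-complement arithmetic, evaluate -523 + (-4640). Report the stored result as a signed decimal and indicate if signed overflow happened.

-5163; no overflow

-523 → 11110111110101
-4640 → 10110111100000
  11110111110101
+ 10110111100000
= 10101111010101  (discard carry-out 1)
Result 10101111010101: MSB = 1 → 11221 − 16384 = -5163.
Both addends are negative and so is the stored result: no signed overflow.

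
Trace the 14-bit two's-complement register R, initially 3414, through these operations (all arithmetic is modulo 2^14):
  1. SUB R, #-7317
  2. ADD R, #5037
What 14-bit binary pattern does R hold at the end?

Start: R = 3414 = 00110101010110.
R = 3414 − (-7317) = 10731; wraps to -5653 = 10100111101011
R = -5653 + 5037 = -616 = 11110110011000

11110110011000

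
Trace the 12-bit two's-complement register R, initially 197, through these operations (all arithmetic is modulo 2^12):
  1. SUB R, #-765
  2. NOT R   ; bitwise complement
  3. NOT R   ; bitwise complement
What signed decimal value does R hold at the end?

Start: R = 197 = 000011000101.
R = 197 − (-765) = 962 = 001111000010
R = NOT 001111000010 = 110000111101 = -963
R = NOT 110000111101 = 001111000010 = 962

962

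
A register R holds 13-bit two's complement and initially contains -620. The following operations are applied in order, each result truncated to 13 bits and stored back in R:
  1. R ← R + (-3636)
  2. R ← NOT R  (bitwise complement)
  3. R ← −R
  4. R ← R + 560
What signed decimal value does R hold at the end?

Start: R = -620 = 1110110010100.
R = -620 + (-3636) = -4256; wraps to 3936 = 0111101100000
R = NOT 0111101100000 = 1000010011111 = -3937
R = −(-3937) = 3937 = 0111101100001
R = 3937 + 560 = 4497; wraps to -3695 = 1000110010001

-3695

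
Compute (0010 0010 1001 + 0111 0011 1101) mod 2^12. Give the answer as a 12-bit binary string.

100101100110

  001000101001
+ 011100111101
= 100101100110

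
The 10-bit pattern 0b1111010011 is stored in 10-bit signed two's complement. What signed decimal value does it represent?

MSB is 1, so the value is negative.
Unsigned reading: 979. Subtract 2^10 = 1024: 979 − 1024 = -45.

-45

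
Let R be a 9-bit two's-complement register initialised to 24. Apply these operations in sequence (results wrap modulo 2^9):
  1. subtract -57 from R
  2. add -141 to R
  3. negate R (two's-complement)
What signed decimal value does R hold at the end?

Start: R = 24 = 000011000.
R = 24 − (-57) = 81 = 001010001
R = 81 + (-141) = -60 = 111000100
R = −(-60) = 60 = 000111100

60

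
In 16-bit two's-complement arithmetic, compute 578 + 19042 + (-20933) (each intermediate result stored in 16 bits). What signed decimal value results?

-1313

578 + 19042 = 19620 (0100110010100100)
19620 + (-20933) = -1313 (1111101011011111)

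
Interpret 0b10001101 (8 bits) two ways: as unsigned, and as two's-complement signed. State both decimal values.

unsigned = 141, signed = -115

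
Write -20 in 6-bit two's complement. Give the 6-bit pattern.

101100

|-20| = 20 = 010100 in 6 bits.
Invert the bits: 101011. Add 1: 101100.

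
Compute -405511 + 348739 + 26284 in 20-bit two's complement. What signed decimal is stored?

-405511 + 348739 = -56772 (11110010001000111100)
-56772 + 26284 = -30488 (11111000100011101000)

-30488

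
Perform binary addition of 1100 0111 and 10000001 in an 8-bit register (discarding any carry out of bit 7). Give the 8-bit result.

  11000111
+ 10000001
= 01001000  (discard carry-out 1)

01001000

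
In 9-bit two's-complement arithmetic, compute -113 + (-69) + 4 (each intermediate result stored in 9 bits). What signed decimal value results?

-178

-113 + (-69) = -182 (101001010)
-182 + 4 = -178 (101001110)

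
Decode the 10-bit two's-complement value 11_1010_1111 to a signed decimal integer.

MSB is 1, so the value is negative.
Invert: 0001010000. Add 1: 0001010001 = 81. So the value is −81.

-81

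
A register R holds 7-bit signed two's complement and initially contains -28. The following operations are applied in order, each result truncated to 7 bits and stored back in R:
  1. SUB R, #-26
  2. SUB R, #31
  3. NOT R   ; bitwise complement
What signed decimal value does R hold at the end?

Start: R = -28 = 1100100.
R = -28 − (-26) = -2 = 1111110
R = -2 − 31 = -33 = 1011111
R = NOT 1011111 = 0100000 = 32

32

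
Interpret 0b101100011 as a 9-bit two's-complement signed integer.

-157

MSB is 1, so the value is negative.
Unsigned reading: 355. Subtract 2^9 = 512: 355 − 512 = -157.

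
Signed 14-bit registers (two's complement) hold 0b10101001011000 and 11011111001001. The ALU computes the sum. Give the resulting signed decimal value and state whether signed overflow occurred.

-7647; no overflow

0b10101001011000 → 10101001011000 = -5544 (signed)
11011111001001 = -2103 (signed)
  10101001011000
+ 11011111001001
= 10001000100001  (discard carry-out 1)
Result 10001000100001: MSB = 1 → 8737 − 16384 = -7647.
Both addends are negative and so is the stored result: no signed overflow.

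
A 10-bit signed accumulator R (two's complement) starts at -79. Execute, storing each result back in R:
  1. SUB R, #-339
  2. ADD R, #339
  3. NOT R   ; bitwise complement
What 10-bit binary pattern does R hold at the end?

Start: R = -79 = 1110110001.
R = -79 − (-339) = 260 = 0100000100
R = 260 + 339 = 599; wraps to -425 = 1001010111
R = NOT 1001010111 = 0110101000 = 424

0110101000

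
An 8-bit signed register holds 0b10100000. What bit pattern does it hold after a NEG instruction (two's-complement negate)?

Invert: 01011111. Add 1: 01100000.
Check: 10100000 = -96, 01100000 = 96.

01100000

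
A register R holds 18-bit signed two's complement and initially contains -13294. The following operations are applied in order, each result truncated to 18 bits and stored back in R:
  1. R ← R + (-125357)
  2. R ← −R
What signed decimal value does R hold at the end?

-123493

Start: R = -13294 = 111100110000010010.
R = -13294 + (-125357) = -138651; wraps to 123493 = 011110001001100101
R = −(123493) = -123493 = 100001110110011011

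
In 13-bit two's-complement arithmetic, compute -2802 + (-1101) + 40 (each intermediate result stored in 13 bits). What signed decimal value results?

-3863

-2802 + (-1101) = -3903 (1000011000001)
-3903 + 40 = -3863 (1000011101001)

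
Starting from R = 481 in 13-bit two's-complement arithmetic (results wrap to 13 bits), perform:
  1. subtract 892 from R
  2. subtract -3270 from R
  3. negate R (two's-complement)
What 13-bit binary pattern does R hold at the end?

1010011010101

Start: R = 481 = 0000111100001.
R = 481 − 892 = -411 = 1111001100101
R = -411 − (-3270) = 2859 = 0101100101011
R = −(2859) = -2859 = 1010011010101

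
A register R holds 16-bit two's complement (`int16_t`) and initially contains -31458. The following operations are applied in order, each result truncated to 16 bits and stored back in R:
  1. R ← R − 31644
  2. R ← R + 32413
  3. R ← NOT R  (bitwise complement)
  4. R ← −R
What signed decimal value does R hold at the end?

-30688

Start: R = -31458 = 1000010100011110.
R = -31458 − 31644 = -63102; wraps to 2434 = 0000100110000010
R = 2434 + 32413 = 34847; wraps to -30689 = 1000100000011111
R = NOT 1000100000011111 = 0111011111100000 = 30688
R = −(30688) = -30688 = 1000100000100000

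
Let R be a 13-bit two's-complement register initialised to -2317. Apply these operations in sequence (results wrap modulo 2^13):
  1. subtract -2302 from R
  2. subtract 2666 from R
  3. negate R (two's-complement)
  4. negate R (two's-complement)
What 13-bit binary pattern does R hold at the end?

1010110000111

Start: R = -2317 = 1011011110011.
R = -2317 − (-2302) = -15 = 1111111110001
R = -15 − 2666 = -2681 = 1010110000111
R = −(-2681) = 2681 = 0101001111001
R = −(2681) = -2681 = 1010110000111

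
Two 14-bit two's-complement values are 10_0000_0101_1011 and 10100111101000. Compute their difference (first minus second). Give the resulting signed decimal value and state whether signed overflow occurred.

-2445; no overflow

10_0000_0101_1011 → 10000001011011 = -8101 (signed)
10100111101000 = -5656 (signed)
Subtract via negate-and-add: invert 10100111101000 + 1 = 01011000011000 (i.e. 5656).
  10000001011011
+ 01011000011000
= 11011001110011
Result 11011001110011: MSB = 1 → 13939 − 16384 = -2445.
Addends (after negating the subtrahend) have opposite signs, so signed overflow cannot occur.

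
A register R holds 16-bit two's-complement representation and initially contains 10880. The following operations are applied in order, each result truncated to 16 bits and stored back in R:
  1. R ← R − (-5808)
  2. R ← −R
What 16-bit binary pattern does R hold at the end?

1011111011010000

Start: R = 10880 = 0010101010000000.
R = 10880 − (-5808) = 16688 = 0100000100110000
R = −(16688) = -16688 = 1011111011010000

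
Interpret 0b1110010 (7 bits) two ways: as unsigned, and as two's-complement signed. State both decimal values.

unsigned = 114, signed = -14

Unsigned: 1110010 = 114.
Signed: MSB=1 → 114 − 128 = -14.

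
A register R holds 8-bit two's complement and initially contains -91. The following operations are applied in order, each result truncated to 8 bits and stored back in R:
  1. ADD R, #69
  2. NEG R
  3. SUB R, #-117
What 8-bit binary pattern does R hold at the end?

10001011

Start: R = -91 = 10100101.
R = -91 + 69 = -22 = 11101010
R = −(-22) = 22 = 00010110
R = 22 − (-117) = 139; wraps to -117 = 10001011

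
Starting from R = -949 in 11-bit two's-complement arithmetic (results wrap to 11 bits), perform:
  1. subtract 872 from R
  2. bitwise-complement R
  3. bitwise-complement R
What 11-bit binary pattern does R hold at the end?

Start: R = -949 = 10001001011.
R = -949 − 872 = -1821; wraps to 227 = 00011100011
R = NOT 00011100011 = 11100011100 = -228
R = NOT 11100011100 = 00011100011 = 227

00011100011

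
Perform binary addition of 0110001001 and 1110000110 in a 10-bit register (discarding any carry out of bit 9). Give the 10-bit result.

  0110001001
+ 1110000110
= 0100001111  (discard carry-out 1)

0100001111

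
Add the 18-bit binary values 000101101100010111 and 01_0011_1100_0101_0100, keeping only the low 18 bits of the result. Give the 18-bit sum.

  000101101100010111
+ 010011110001010100
= 011001011101101011

011001011101101011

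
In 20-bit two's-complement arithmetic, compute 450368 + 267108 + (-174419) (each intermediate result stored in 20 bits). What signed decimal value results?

450368 + 267108 = 717476 → wraps to -331100 (10101111001010100100)
-331100 + (-174419) = -505519 (10000100100101010001)

-505519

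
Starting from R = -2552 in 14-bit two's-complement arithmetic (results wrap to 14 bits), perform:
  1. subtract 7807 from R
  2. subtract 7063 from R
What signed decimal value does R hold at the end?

-1038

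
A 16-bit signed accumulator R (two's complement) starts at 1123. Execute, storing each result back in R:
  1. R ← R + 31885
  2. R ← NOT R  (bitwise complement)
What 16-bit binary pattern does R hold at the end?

0111111100001111

Start: R = 1123 = 0000010001100011.
R = 1123 + 31885 = 33008; wraps to -32528 = 1000000011110000
R = NOT 1000000011110000 = 0111111100001111 = 32527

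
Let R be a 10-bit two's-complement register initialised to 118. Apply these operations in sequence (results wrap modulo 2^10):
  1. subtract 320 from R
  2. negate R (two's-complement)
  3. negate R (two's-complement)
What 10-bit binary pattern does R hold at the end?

Start: R = 118 = 0001110110.
R = 118 − 320 = -202 = 1100110110
R = −(-202) = 202 = 0011001010
R = −(202) = -202 = 1100110110

1100110110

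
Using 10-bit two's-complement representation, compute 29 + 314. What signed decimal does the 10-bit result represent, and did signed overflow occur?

29 → 0000011101
314 → 0100111010
  0000011101
+ 0100111010
= 0101010111
Result 0101010111: MSB = 0 → value 343.
Both addends are non-negative and so is the stored result: no signed overflow.

343; no overflow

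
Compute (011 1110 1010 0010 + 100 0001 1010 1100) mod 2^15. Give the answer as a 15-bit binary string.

  011111010100010
+ 100000110101100
= 000000001001110  (discard carry-out 1)

000000001001110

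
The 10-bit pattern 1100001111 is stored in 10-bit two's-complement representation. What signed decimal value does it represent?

-241

MSB is 1, so the value is negative.
Invert: 0011110000. Add 1: 0011110001 = 241. So the value is −241.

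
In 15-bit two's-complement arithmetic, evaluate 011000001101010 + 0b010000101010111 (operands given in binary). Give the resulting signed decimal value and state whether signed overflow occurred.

-11839; overflow

011000001101010 = 12394 (signed)
0b010000101010111 → 010000101010111 = 8535 (signed)
  011000001101010
+ 010000101010111
= 101000111000001
Result 101000111000001: MSB = 1 → 20929 − 32768 = -11839.
Both addends are non-negative but the stored result is negative: signed overflow. The true value 12394 + 8535 = 20929 lies outside [-16384, 16383].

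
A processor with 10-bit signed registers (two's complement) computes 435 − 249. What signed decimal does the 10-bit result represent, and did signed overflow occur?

186; no overflow

435 → 0110110011
249 → 0011111001
Subtract via negate-and-add: invert 0011111001 + 1 = 1100000111 (i.e. -249).
  0110110011
+ 1100000111
= 0010111010  (discard carry-out 1)
Result 0010111010: MSB = 0 → value 186.
Addends (after negating the subtrahend) have opposite signs, so signed overflow cannot occur.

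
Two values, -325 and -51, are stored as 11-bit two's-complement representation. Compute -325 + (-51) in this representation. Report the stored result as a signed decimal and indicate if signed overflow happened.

-376; no overflow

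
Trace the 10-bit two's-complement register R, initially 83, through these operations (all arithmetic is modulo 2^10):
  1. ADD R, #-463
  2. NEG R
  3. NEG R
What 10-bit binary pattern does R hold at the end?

1010000100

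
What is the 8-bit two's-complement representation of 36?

00100100

36 is non-negative, so write it directly in 8 bits: 00100100.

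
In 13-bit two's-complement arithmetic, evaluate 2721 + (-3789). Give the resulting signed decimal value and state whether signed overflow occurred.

2721 → 0101010100001
-3789 → 1000100110011
  0101010100001
+ 1000100110011
= 1101111010100
Result 1101111010100: MSB = 1 → 7124 − 8192 = -1068.
Addends have opposite signs, so signed overflow cannot occur.

-1068; no overflow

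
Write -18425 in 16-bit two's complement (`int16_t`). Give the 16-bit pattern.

|-18425| = 18425 = 0100011111111001 in 16 bits.
Invert the bits: 1011100000000110. Add 1: 1011100000000111.
Check: 1011100000000111 reads as 47111 − 65536 = -18425.

1011100000000111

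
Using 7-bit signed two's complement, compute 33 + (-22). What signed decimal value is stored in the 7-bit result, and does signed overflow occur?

11; no overflow

33 → 0100001
-22 → 1101010
  0100001
+ 1101010
= 0001011  (discard carry-out 1)
Result 0001011: MSB = 0 → value 11.
Addends have opposite signs, so signed overflow cannot occur.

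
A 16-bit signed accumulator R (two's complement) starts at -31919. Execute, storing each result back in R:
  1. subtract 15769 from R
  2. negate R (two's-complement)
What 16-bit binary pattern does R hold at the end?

Start: R = -31919 = 1000001101010001.
R = -31919 − 15769 = -47688; wraps to 17848 = 0100010110111000
R = −(17848) = -17848 = 1011101001001000

1011101001001000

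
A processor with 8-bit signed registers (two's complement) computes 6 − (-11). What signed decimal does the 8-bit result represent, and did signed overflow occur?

17; no overflow

6 → 00000110
-11 → 11110101
Subtract via negate-and-add: invert 11110101 + 1 = 00001011 (i.e. 11).
  00000110
+ 00001011
= 00010001
Result 00010001: MSB = 0 → value 17.
Both addends (after negating the subtrahend) are non-negative and so is the stored result: no signed overflow.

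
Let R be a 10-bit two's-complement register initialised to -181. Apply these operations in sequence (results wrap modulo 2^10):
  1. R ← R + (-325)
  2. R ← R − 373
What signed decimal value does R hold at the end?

Start: R = -181 = 1101001011.
R = -181 + (-325) = -506 = 1000000110
R = -506 − 373 = -879; wraps to 145 = 0010010001

145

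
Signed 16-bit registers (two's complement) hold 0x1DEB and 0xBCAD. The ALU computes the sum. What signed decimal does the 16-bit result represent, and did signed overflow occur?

0x1DEB = 0001110111101011 = 7659 (signed)
0xBCAD = 1011110010101101 = -17235 (signed)
  0001110111101011
+ 1011110010101101
= 1101101010011000
Result 1101101010011000: MSB = 1 → 55960 − 65536 = -9576.
Addends have opposite signs, so signed overflow cannot occur.

-9576; no overflow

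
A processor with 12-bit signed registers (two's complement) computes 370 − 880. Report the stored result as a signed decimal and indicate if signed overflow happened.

370 → 000101110010
880 → 001101110000
Subtract via negate-and-add: invert 001101110000 + 1 = 110010010000 (i.e. -880).
  000101110010
+ 110010010000
= 111000000010
Result 111000000010: MSB = 1 → 3586 − 4096 = -510.
Addends (after negating the subtrahend) have opposite signs, so signed overflow cannot occur.

-510; no overflow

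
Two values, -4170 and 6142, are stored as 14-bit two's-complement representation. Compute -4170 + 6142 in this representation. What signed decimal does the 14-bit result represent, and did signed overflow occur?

1972; no overflow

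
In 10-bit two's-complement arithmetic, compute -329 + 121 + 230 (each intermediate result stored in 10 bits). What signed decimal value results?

22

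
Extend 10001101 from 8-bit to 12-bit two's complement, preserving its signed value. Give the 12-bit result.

MSB of 10001101 is 1; replicate it into the new high bits.
1111|10001101 → 111110001101 (still -115).

111110001101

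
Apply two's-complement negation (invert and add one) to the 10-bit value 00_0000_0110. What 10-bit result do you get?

Invert: 1111111001. Add 1: 1111111010.
Check: 0000000110 = 6, 1111111010 = -6.

1111111010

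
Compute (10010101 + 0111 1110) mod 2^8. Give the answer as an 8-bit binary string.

  10010101
+ 01111110
= 00010011  (discard carry-out 1)

00010011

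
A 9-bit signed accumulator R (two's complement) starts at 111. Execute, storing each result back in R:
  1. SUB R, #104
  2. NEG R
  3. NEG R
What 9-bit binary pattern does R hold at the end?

000000111

Start: R = 111 = 001101111.
R = 111 − 104 = 7 = 000000111
R = −(7) = -7 = 111111001
R = −(-7) = 7 = 000000111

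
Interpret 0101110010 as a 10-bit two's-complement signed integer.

MSB is 0, so the value is non-negative: 0101110010 = 370.

370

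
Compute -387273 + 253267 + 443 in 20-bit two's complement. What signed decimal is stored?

-387273 + 253267 = -134006 (11011111010010001010)
-134006 + 443 = -133563 (11011111011001000101)

-133563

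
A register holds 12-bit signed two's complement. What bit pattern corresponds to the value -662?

|-662| = 662 = 001010010110 in 12 bits.
Invert the bits: 110101101001. Add 1: 110101101010.

110101101010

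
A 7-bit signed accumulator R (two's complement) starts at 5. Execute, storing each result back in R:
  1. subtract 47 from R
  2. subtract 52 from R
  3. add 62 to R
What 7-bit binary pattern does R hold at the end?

1100000

Start: R = 5 = 0000101.
R = 5 − 47 = -42 = 1010110
R = -42 − 52 = -94; wraps to 34 = 0100010
R = 34 + 62 = 96; wraps to -32 = 1100000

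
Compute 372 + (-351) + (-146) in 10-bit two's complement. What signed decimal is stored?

-125

372 + (-351) = 21 (0000010101)
21 + (-146) = -125 (1110000011)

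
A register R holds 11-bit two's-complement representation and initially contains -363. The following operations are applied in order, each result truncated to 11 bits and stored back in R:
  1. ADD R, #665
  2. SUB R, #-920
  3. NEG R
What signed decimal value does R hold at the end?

Start: R = -363 = 11010010101.
R = -363 + 665 = 302 = 00100101110
R = 302 − (-920) = 1222; wraps to -826 = 10011000110
R = −(-826) = 826 = 01100111010

826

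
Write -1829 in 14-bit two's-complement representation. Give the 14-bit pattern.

11100011011011

|-1829| = 1829 = 00011100100101 in 14 bits.
Invert the bits: 11100011011010. Add 1: 11100011011011.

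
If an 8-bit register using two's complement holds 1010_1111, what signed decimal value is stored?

-81

MSB is 1, so the value is negative.
Unsigned reading: 175. Subtract 2^8 = 256: 175 − 256 = -81.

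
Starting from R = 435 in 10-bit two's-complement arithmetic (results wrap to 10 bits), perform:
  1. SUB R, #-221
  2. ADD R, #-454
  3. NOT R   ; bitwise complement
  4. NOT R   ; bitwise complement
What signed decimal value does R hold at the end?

Start: R = 435 = 0110110011.
R = 435 − (-221) = 656; wraps to -368 = 1010010000
R = -368 + (-454) = -822; wraps to 202 = 0011001010
R = NOT 0011001010 = 1100110101 = -203
R = NOT 1100110101 = 0011001010 = 202

202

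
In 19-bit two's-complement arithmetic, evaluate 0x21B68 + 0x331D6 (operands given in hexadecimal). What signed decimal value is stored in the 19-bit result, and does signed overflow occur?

0x21B68 = 0100001101101101000 = 138088 (signed)
0x331D6 = 0110011000111010110 = 209366 (signed)
  0100001101101101000
+ 0110011000111010110
= 1010100110100111110
Result 1010100110100111110: MSB = 1 → 347454 − 524288 = -176834.
Both addends are non-negative but the stored result is negative: signed overflow. The true value 138088 + 209366 = 347454 lies outside [-262144, 262143].

-176834; overflow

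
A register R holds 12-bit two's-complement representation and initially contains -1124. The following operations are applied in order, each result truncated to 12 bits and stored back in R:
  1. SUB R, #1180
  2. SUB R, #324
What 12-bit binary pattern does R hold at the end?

010110111100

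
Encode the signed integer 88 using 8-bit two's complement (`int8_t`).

88 is non-negative, so write it directly in 8 bits: 01011000.

01011000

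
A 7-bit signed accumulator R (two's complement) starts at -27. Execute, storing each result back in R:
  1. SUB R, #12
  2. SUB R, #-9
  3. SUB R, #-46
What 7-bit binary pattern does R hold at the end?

0010000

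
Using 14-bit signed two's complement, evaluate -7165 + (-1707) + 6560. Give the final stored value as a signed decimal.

-7165 + (-1707) = -8872 → wraps to 7512 (01110101011000)
7512 + 6560 = 14072 → wraps to -2312 (11011011111000)

-2312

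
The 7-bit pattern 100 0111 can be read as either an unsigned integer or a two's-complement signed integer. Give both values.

unsigned = 71, signed = -57

Unsigned: 1000111 = 71.
Signed: MSB=1 → 71 − 128 = -57.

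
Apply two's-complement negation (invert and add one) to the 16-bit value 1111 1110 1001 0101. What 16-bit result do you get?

Invert: 0000000101101010. Add 1: 0000000101101011.

0000000101101011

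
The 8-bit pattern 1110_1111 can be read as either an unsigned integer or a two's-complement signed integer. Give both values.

unsigned = 239, signed = -17

Unsigned: 11101111 = 239.
Signed: MSB=1 → 239 − 256 = -17.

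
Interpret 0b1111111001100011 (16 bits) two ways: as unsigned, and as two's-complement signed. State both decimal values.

unsigned = 65123, signed = -413

Unsigned: 1111111001100011 = 65123.
Signed: MSB=1 → 65123 − 65536 = -413.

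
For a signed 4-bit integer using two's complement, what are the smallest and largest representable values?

Minimum: −2^3 = -8.
Maximum: 2^3 − 1 = 7.

min = -8, max = 7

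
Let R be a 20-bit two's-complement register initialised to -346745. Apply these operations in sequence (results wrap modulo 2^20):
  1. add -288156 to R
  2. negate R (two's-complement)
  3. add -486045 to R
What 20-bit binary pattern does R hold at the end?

00100100010101111000

Start: R = -346745 = 10101011010110000111.
R = -346745 + (-288156) = -634901; wraps to 413675 = 01100100111111101011
R = −(413675) = -413675 = 10011011000000010101
R = -413675 + (-486045) = -899720; wraps to 148856 = 00100100010101111000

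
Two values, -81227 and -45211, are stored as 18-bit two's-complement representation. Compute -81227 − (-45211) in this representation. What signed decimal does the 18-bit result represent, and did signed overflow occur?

-36016; no overflow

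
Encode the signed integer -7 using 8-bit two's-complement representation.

|-7| = 7 = 00000111 in 8 bits.
Invert the bits: 11111000. Add 1: 11111001.
Check: 11111001 reads as 249 − 256 = -7.

11111001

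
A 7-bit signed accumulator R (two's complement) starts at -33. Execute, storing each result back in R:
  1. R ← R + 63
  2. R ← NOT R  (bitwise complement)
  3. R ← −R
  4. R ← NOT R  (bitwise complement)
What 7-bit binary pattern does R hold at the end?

1100000

Start: R = -33 = 1011111.
R = -33 + 63 = 30 = 0011110
R = NOT 0011110 = 1100001 = -31
R = −(-31) = 31 = 0011111
R = NOT 0011111 = 1100000 = -32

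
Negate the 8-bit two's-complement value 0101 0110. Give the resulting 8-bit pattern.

10101010

Invert: 10101001. Add 1: 10101010.
Check: 01010110 = 86, 10101010 = -86.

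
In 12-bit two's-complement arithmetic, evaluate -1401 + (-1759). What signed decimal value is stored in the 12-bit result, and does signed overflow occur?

-1401 → 101010000111
-1759 → 100100100001
  101010000111
+ 100100100001
= 001110101000  (discard carry-out 1)
Result 001110101000: MSB = 0 → value 936.
Both addends are negative but the stored result is non-negative: signed overflow. The true value -1401 + (-1759) = -3160 lies outside [-2048, 2047].

936; overflow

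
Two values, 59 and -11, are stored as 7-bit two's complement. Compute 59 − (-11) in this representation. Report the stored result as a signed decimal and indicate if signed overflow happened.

59 → 0111011
-11 → 1110101
Subtract via negate-and-add: invert 1110101 + 1 = 0001011 (i.e. 11).
  0111011
+ 0001011
= 1000110
Result 1000110: MSB = 1 → 70 − 128 = -58.
Both addends (after negating the subtrahend) are non-negative but the stored result is negative: signed overflow. The true value 59 − (-11) = 70 lies outside [-64, 63].

-58; overflow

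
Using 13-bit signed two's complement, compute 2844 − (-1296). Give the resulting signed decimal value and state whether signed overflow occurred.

2844 → 0101100011100
-1296 → 1101011110000
Subtract via negate-and-add: invert 1101011110000 + 1 = 0010100010000 (i.e. 1296).
  0101100011100
+ 0010100010000
= 1000000101100
Result 1000000101100: MSB = 1 → 4140 − 8192 = -4052.
Both addends (after negating the subtrahend) are non-negative but the stored result is negative: signed overflow. The true value 2844 − (-1296) = 4140 lies outside [-4096, 4095].

-4052; overflow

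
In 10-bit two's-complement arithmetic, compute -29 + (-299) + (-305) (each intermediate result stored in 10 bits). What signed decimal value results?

391

-29 + (-299) = -328 (1010111000)
-328 + (-305) = -633 → wraps to 391 (0110000111)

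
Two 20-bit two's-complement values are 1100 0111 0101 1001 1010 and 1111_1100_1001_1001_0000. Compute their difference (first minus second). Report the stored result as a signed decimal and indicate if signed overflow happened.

1100 0111 0101 1001 1010 → 11000111010110011010 = -232038 (signed)
1111_1100_1001_1001_0000 → 11111100100110010000 = -13936 (signed)
Subtract via negate-and-add: invert 11111100100110010000 + 1 = 00000011011001110000 (i.e. 13936).
  11000111010110011010
+ 00000011011001110000
= 11001010110000001010
Result 11001010110000001010: MSB = 1 → 830474 − 1048576 = -218102.
Addends (after negating the subtrahend) have opposite signs, so signed overflow cannot occur.

-218102; no overflow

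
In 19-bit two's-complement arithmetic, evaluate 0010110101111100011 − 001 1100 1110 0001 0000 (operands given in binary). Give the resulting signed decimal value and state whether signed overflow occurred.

0010110101111100011 = 93155 (signed)
001 1100 1110 0001 0000 → 0011100111000010000 = 118288 (signed)
Subtract via negate-and-add: invert 0011100111000010000 + 1 = 1100011000111110000 (i.e. -118288).
  0010110101111100011
+ 1100011000111110000
= 1111001110111010011
Result 1111001110111010011: MSB = 1 → 499155 − 524288 = -25133.
Addends (after negating the subtrahend) have opposite signs, so signed overflow cannot occur.

-25133; no overflow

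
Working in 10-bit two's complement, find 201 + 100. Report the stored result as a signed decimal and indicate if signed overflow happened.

301; no overflow

201 → 0011001001
100 → 0001100100
  0011001001
+ 0001100100
= 0100101101
Result 0100101101: MSB = 0 → value 301.
Both addends are non-negative and so is the stored result: no signed overflow.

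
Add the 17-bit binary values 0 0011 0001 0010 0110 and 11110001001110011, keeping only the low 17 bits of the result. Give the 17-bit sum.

  00011000100100110
+ 11110001001110011
= 00001001110011001  (discard carry-out 1)

00001001110011001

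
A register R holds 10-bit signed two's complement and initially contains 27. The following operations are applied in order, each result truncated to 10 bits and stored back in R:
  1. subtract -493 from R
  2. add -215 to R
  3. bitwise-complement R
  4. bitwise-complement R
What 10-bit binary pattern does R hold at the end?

0100110001

Start: R = 27 = 0000011011.
R = 27 − (-493) = 520; wraps to -504 = 1000001000
R = -504 + (-215) = -719; wraps to 305 = 0100110001
R = NOT 0100110001 = 1011001110 = -306
R = NOT 1011001110 = 0100110001 = 305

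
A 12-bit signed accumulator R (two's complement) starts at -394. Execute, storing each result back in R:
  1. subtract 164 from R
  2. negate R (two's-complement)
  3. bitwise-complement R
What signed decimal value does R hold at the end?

-559

Start: R = -394 = 111001110110.
R = -394 − 164 = -558 = 110111010010
R = −(-558) = 558 = 001000101110
R = NOT 001000101110 = 110111010001 = -559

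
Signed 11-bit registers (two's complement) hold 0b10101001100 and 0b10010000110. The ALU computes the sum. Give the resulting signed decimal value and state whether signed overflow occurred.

466; overflow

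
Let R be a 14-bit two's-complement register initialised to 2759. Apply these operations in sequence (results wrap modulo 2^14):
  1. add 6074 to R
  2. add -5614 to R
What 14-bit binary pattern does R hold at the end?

00110010010011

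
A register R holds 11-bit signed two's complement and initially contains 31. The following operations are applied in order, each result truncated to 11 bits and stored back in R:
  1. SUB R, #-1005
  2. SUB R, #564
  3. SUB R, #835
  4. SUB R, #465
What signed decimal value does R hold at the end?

-828

Start: R = 31 = 00000011111.
R = 31 − (-1005) = 1036; wraps to -1012 = 10000001100
R = -1012 − 564 = -1576; wraps to 472 = 00111011000
R = 472 − 835 = -363 = 11010010101
R = -363 − 465 = -828 = 10011000100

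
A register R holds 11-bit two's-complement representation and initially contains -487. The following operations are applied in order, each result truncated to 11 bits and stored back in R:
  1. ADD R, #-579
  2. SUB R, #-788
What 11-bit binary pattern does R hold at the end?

Start: R = -487 = 11000011001.
R = -487 + (-579) = -1066; wraps to 982 = 01111010110
R = 982 − (-788) = 1770; wraps to -278 = 11011101010

11011101010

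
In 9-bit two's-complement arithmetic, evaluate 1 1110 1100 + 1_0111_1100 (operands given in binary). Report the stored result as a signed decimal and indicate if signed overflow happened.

-152; no overflow

1 1110 1100 → 111101100 = -20 (signed)
1_0111_1100 → 101111100 = -132 (signed)
  111101100
+ 101111100
= 101101000  (discard carry-out 1)
Result 101101000: MSB = 1 → 360 − 512 = -152.
Both addends are negative and so is the stored result: no signed overflow.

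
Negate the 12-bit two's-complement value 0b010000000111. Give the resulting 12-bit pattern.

Invert: 101111111000. Add 1: 101111111001.

101111111001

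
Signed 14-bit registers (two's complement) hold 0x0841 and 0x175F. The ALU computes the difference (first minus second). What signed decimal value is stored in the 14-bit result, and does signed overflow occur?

0x0841 = 00100001000001 = 2113 (signed)
0x175F = 01011101011111 = 5983 (signed)
Subtract via negate-and-add: invert 01011101011111 + 1 = 10100010100001 (i.e. -5983).
  00100001000001
+ 10100010100001
= 11000011100010
Result 11000011100010: MSB = 1 → 12514 − 16384 = -3870.
Addends (after negating the subtrahend) have opposite signs, so signed overflow cannot occur.

-3870; no overflow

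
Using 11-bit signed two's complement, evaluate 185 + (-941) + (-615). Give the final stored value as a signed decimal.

185 + (-941) = -756 (10100001100)
-756 + (-615) = -1371 → wraps to 677 (01010100101)

677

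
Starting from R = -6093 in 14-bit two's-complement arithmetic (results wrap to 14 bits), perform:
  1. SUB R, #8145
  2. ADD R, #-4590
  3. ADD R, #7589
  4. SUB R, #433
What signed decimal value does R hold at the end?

4712

Start: R = -6093 = 10100000110011.
R = -6093 − 8145 = -14238; wraps to 2146 = 00100001100010
R = 2146 + (-4590) = -2444 = 11011001110100
R = -2444 + 7589 = 5145 = 01010000011001
R = 5145 − 433 = 4712 = 01001001101000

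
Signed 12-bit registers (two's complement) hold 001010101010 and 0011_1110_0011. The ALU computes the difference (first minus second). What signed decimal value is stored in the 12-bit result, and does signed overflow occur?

-313; no overflow

001010101010 = 682 (signed)
0011_1110_0011 → 001111100011 = 995 (signed)
Subtract via negate-and-add: invert 001111100011 + 1 = 110000011101 (i.e. -995).
  001010101010
+ 110000011101
= 111011000111
Result 111011000111: MSB = 1 → 3783 − 4096 = -313.
Addends (after negating the subtrahend) have opposite signs, so signed overflow cannot occur.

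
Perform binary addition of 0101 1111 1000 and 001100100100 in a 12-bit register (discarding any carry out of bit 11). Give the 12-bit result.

100100011100

  010111111000
+ 001100100100
= 100100011100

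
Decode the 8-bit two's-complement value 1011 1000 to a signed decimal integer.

MSB is 1, so the value is negative.
Unsigned reading: 184. Subtract 2^8 = 256: 184 − 256 = -72.

-72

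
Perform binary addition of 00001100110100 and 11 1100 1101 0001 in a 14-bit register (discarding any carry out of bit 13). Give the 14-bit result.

00000000000101

  00001100110100
+ 11110011010001
= 00000000000101  (discard carry-out 1)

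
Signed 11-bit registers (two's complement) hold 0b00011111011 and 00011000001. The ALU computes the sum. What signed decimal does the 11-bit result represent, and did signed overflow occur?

444; no overflow

0b00011111011 → 00011111011 = 251 (signed)
00011000001 = 193 (signed)
  00011111011
+ 00011000001
= 00110111100
Result 00110111100: MSB = 0 → value 444.
Both addends are non-negative and so is the stored result: no signed overflow.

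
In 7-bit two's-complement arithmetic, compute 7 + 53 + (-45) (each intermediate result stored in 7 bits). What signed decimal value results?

15

7 + 53 = 60 (0111100)
60 + (-45) = 15 (0001111)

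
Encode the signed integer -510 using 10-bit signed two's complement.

1000000010

|-510| = 510 = 0111111110 in 10 bits.
Invert the bits: 1000000001. Add 1: 1000000010.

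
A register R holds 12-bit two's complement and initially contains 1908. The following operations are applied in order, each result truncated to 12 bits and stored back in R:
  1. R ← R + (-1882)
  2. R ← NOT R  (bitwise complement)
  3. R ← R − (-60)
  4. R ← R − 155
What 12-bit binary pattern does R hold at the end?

Start: R = 1908 = 011101110100.
R = 1908 + (-1882) = 26 = 000000011010
R = NOT 000000011010 = 111111100101 = -27
R = -27 − (-60) = 33 = 000000100001
R = 33 − 155 = -122 = 111110000110

111110000110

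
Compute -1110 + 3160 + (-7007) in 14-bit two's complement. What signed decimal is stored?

-4957

-1110 + 3160 = 2050 (00100000000010)
2050 + (-7007) = -4957 (10110010100011)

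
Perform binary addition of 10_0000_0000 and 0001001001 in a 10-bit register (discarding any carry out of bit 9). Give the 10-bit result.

1001001001

  1000000000
+ 0001001001
= 1001001001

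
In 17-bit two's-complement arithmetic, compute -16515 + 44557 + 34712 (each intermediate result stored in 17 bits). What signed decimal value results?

-16515 + 44557 = 28042 (00110110110001010)
28042 + 34712 = 62754 (01111010100100010)

62754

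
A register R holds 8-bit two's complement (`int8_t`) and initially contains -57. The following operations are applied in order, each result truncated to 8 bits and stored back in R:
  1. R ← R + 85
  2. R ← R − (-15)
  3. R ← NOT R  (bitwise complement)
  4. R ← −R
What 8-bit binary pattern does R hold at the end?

00101100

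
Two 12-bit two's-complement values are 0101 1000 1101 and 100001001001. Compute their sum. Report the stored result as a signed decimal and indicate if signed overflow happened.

0101 1000 1101 → 010110001101 = 1421 (signed)
100001001001 = -1975 (signed)
  010110001101
+ 100001001001
= 110111010110
Result 110111010110: MSB = 1 → 3542 − 4096 = -554.
Addends have opposite signs, so signed overflow cannot occur.

-554; no overflow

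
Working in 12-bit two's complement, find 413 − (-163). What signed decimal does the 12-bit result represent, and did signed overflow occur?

576; no overflow

413 → 000110011101
-163 → 111101011101
Subtract via negate-and-add: invert 111101011101 + 1 = 000010100011 (i.e. 163).
  000110011101
+ 000010100011
= 001001000000
Result 001001000000: MSB = 0 → value 576.
Both addends (after negating the subtrahend) are non-negative and so is the stored result: no signed overflow.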